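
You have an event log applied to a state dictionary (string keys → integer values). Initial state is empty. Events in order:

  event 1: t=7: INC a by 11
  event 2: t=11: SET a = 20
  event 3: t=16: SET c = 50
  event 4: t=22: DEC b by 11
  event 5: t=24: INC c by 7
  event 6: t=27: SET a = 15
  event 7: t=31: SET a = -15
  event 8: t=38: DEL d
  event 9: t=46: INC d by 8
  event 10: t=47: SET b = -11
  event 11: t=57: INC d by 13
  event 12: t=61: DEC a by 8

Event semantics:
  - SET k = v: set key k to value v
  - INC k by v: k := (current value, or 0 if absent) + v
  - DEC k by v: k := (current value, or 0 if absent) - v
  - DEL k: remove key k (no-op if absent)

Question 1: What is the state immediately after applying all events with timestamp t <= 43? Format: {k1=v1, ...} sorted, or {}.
Answer: {a=-15, b=-11, c=57}

Derivation:
Apply events with t <= 43 (8 events):
  after event 1 (t=7: INC a by 11): {a=11}
  after event 2 (t=11: SET a = 20): {a=20}
  after event 3 (t=16: SET c = 50): {a=20, c=50}
  after event 4 (t=22: DEC b by 11): {a=20, b=-11, c=50}
  after event 5 (t=24: INC c by 7): {a=20, b=-11, c=57}
  after event 6 (t=27: SET a = 15): {a=15, b=-11, c=57}
  after event 7 (t=31: SET a = -15): {a=-15, b=-11, c=57}
  after event 8 (t=38: DEL d): {a=-15, b=-11, c=57}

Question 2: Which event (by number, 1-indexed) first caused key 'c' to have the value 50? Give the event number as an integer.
Looking for first event where c becomes 50:
  event 3: c (absent) -> 50  <-- first match

Answer: 3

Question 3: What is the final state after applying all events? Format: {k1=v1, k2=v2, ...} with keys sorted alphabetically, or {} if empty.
Answer: {a=-23, b=-11, c=57, d=21}

Derivation:
  after event 1 (t=7: INC a by 11): {a=11}
  after event 2 (t=11: SET a = 20): {a=20}
  after event 3 (t=16: SET c = 50): {a=20, c=50}
  after event 4 (t=22: DEC b by 11): {a=20, b=-11, c=50}
  after event 5 (t=24: INC c by 7): {a=20, b=-11, c=57}
  after event 6 (t=27: SET a = 15): {a=15, b=-11, c=57}
  after event 7 (t=31: SET a = -15): {a=-15, b=-11, c=57}
  after event 8 (t=38: DEL d): {a=-15, b=-11, c=57}
  after event 9 (t=46: INC d by 8): {a=-15, b=-11, c=57, d=8}
  after event 10 (t=47: SET b = -11): {a=-15, b=-11, c=57, d=8}
  after event 11 (t=57: INC d by 13): {a=-15, b=-11, c=57, d=21}
  after event 12 (t=61: DEC a by 8): {a=-23, b=-11, c=57, d=21}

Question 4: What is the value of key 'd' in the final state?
Answer: 21

Derivation:
Track key 'd' through all 12 events:
  event 1 (t=7: INC a by 11): d unchanged
  event 2 (t=11: SET a = 20): d unchanged
  event 3 (t=16: SET c = 50): d unchanged
  event 4 (t=22: DEC b by 11): d unchanged
  event 5 (t=24: INC c by 7): d unchanged
  event 6 (t=27: SET a = 15): d unchanged
  event 7 (t=31: SET a = -15): d unchanged
  event 8 (t=38: DEL d): d (absent) -> (absent)
  event 9 (t=46: INC d by 8): d (absent) -> 8
  event 10 (t=47: SET b = -11): d unchanged
  event 11 (t=57: INC d by 13): d 8 -> 21
  event 12 (t=61: DEC a by 8): d unchanged
Final: d = 21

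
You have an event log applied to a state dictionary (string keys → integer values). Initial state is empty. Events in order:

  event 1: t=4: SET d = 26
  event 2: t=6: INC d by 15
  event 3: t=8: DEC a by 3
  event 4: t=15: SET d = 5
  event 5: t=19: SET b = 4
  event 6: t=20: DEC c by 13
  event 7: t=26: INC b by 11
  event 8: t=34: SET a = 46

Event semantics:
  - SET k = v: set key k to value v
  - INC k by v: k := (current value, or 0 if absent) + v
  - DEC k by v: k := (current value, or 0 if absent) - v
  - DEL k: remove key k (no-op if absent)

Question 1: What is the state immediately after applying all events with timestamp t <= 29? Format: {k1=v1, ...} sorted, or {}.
Apply events with t <= 29 (7 events):
  after event 1 (t=4: SET d = 26): {d=26}
  after event 2 (t=6: INC d by 15): {d=41}
  after event 3 (t=8: DEC a by 3): {a=-3, d=41}
  after event 4 (t=15: SET d = 5): {a=-3, d=5}
  after event 5 (t=19: SET b = 4): {a=-3, b=4, d=5}
  after event 6 (t=20: DEC c by 13): {a=-3, b=4, c=-13, d=5}
  after event 7 (t=26: INC b by 11): {a=-3, b=15, c=-13, d=5}

Answer: {a=-3, b=15, c=-13, d=5}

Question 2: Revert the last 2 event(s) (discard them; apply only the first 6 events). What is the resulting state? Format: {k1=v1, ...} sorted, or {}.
Keep first 6 events (discard last 2):
  after event 1 (t=4: SET d = 26): {d=26}
  after event 2 (t=6: INC d by 15): {d=41}
  after event 3 (t=8: DEC a by 3): {a=-3, d=41}
  after event 4 (t=15: SET d = 5): {a=-3, d=5}
  after event 5 (t=19: SET b = 4): {a=-3, b=4, d=5}
  after event 6 (t=20: DEC c by 13): {a=-3, b=4, c=-13, d=5}

Answer: {a=-3, b=4, c=-13, d=5}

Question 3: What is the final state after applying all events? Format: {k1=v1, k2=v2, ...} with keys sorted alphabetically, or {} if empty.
  after event 1 (t=4: SET d = 26): {d=26}
  after event 2 (t=6: INC d by 15): {d=41}
  after event 3 (t=8: DEC a by 3): {a=-3, d=41}
  after event 4 (t=15: SET d = 5): {a=-3, d=5}
  after event 5 (t=19: SET b = 4): {a=-3, b=4, d=5}
  after event 6 (t=20: DEC c by 13): {a=-3, b=4, c=-13, d=5}
  after event 7 (t=26: INC b by 11): {a=-3, b=15, c=-13, d=5}
  after event 8 (t=34: SET a = 46): {a=46, b=15, c=-13, d=5}

Answer: {a=46, b=15, c=-13, d=5}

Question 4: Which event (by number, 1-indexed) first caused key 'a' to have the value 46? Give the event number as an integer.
Looking for first event where a becomes 46:
  event 3: a = -3
  event 4: a = -3
  event 5: a = -3
  event 6: a = -3
  event 7: a = -3
  event 8: a -3 -> 46  <-- first match

Answer: 8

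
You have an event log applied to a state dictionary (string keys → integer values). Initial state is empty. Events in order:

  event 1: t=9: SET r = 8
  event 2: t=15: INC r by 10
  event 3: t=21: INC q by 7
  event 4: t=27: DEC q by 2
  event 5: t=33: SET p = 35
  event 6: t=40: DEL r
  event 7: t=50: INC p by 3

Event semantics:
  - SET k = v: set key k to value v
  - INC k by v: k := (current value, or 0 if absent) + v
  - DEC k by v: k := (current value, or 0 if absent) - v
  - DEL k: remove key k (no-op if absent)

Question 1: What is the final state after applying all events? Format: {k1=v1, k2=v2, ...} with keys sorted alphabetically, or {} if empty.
  after event 1 (t=9: SET r = 8): {r=8}
  after event 2 (t=15: INC r by 10): {r=18}
  after event 3 (t=21: INC q by 7): {q=7, r=18}
  after event 4 (t=27: DEC q by 2): {q=5, r=18}
  after event 5 (t=33: SET p = 35): {p=35, q=5, r=18}
  after event 6 (t=40: DEL r): {p=35, q=5}
  after event 7 (t=50: INC p by 3): {p=38, q=5}

Answer: {p=38, q=5}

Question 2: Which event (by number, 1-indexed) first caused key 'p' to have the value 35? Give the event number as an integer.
Looking for first event where p becomes 35:
  event 5: p (absent) -> 35  <-- first match

Answer: 5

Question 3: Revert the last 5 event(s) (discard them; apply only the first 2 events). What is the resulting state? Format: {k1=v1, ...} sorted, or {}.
Keep first 2 events (discard last 5):
  after event 1 (t=9: SET r = 8): {r=8}
  after event 2 (t=15: INC r by 10): {r=18}

Answer: {r=18}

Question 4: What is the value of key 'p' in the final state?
Answer: 38

Derivation:
Track key 'p' through all 7 events:
  event 1 (t=9: SET r = 8): p unchanged
  event 2 (t=15: INC r by 10): p unchanged
  event 3 (t=21: INC q by 7): p unchanged
  event 4 (t=27: DEC q by 2): p unchanged
  event 5 (t=33: SET p = 35): p (absent) -> 35
  event 6 (t=40: DEL r): p unchanged
  event 7 (t=50: INC p by 3): p 35 -> 38
Final: p = 38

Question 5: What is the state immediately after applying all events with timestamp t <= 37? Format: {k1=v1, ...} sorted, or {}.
Apply events with t <= 37 (5 events):
  after event 1 (t=9: SET r = 8): {r=8}
  after event 2 (t=15: INC r by 10): {r=18}
  after event 3 (t=21: INC q by 7): {q=7, r=18}
  after event 4 (t=27: DEC q by 2): {q=5, r=18}
  after event 5 (t=33: SET p = 35): {p=35, q=5, r=18}

Answer: {p=35, q=5, r=18}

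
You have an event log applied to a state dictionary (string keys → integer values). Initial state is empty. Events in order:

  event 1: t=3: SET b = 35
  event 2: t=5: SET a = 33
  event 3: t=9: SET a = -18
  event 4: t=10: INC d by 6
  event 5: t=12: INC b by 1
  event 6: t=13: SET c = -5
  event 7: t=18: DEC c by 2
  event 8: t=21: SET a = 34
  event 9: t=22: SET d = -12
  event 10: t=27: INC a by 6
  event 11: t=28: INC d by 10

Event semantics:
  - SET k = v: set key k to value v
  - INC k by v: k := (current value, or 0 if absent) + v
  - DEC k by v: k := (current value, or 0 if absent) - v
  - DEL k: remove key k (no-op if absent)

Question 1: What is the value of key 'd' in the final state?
Track key 'd' through all 11 events:
  event 1 (t=3: SET b = 35): d unchanged
  event 2 (t=5: SET a = 33): d unchanged
  event 3 (t=9: SET a = -18): d unchanged
  event 4 (t=10: INC d by 6): d (absent) -> 6
  event 5 (t=12: INC b by 1): d unchanged
  event 6 (t=13: SET c = -5): d unchanged
  event 7 (t=18: DEC c by 2): d unchanged
  event 8 (t=21: SET a = 34): d unchanged
  event 9 (t=22: SET d = -12): d 6 -> -12
  event 10 (t=27: INC a by 6): d unchanged
  event 11 (t=28: INC d by 10): d -12 -> -2
Final: d = -2

Answer: -2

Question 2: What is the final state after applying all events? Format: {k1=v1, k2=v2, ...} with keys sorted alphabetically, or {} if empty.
  after event 1 (t=3: SET b = 35): {b=35}
  after event 2 (t=5: SET a = 33): {a=33, b=35}
  after event 3 (t=9: SET a = -18): {a=-18, b=35}
  after event 4 (t=10: INC d by 6): {a=-18, b=35, d=6}
  after event 5 (t=12: INC b by 1): {a=-18, b=36, d=6}
  after event 6 (t=13: SET c = -5): {a=-18, b=36, c=-5, d=6}
  after event 7 (t=18: DEC c by 2): {a=-18, b=36, c=-7, d=6}
  after event 8 (t=21: SET a = 34): {a=34, b=36, c=-7, d=6}
  after event 9 (t=22: SET d = -12): {a=34, b=36, c=-7, d=-12}
  after event 10 (t=27: INC a by 6): {a=40, b=36, c=-7, d=-12}
  after event 11 (t=28: INC d by 10): {a=40, b=36, c=-7, d=-2}

Answer: {a=40, b=36, c=-7, d=-2}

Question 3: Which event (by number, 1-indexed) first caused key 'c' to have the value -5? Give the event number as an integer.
Answer: 6

Derivation:
Looking for first event where c becomes -5:
  event 6: c (absent) -> -5  <-- first match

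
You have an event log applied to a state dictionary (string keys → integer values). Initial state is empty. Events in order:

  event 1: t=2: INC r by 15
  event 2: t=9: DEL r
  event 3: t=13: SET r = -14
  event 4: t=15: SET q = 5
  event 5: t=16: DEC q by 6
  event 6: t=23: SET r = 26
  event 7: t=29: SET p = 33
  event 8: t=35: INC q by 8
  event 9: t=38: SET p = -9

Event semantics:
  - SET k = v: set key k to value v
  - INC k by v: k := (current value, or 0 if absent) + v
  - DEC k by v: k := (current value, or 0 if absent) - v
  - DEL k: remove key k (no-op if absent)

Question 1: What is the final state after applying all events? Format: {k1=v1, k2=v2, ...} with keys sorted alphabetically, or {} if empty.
Answer: {p=-9, q=7, r=26}

Derivation:
  after event 1 (t=2: INC r by 15): {r=15}
  after event 2 (t=9: DEL r): {}
  after event 3 (t=13: SET r = -14): {r=-14}
  after event 4 (t=15: SET q = 5): {q=5, r=-14}
  after event 5 (t=16: DEC q by 6): {q=-1, r=-14}
  after event 6 (t=23: SET r = 26): {q=-1, r=26}
  after event 7 (t=29: SET p = 33): {p=33, q=-1, r=26}
  after event 8 (t=35: INC q by 8): {p=33, q=7, r=26}
  after event 9 (t=38: SET p = -9): {p=-9, q=7, r=26}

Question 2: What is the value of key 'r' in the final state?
Answer: 26

Derivation:
Track key 'r' through all 9 events:
  event 1 (t=2: INC r by 15): r (absent) -> 15
  event 2 (t=9: DEL r): r 15 -> (absent)
  event 3 (t=13: SET r = -14): r (absent) -> -14
  event 4 (t=15: SET q = 5): r unchanged
  event 5 (t=16: DEC q by 6): r unchanged
  event 6 (t=23: SET r = 26): r -14 -> 26
  event 7 (t=29: SET p = 33): r unchanged
  event 8 (t=35: INC q by 8): r unchanged
  event 9 (t=38: SET p = -9): r unchanged
Final: r = 26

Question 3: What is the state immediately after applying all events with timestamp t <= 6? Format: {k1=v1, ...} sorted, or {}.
Answer: {r=15}

Derivation:
Apply events with t <= 6 (1 events):
  after event 1 (t=2: INC r by 15): {r=15}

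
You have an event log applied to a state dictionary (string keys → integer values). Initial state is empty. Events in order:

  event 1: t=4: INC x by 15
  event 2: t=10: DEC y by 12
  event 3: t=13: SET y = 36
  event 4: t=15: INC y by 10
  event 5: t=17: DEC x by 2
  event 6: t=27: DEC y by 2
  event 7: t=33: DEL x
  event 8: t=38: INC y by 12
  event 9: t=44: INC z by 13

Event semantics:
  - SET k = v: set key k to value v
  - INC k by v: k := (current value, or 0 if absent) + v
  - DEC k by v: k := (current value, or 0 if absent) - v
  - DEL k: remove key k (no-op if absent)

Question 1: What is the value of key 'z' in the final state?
Answer: 13

Derivation:
Track key 'z' through all 9 events:
  event 1 (t=4: INC x by 15): z unchanged
  event 2 (t=10: DEC y by 12): z unchanged
  event 3 (t=13: SET y = 36): z unchanged
  event 4 (t=15: INC y by 10): z unchanged
  event 5 (t=17: DEC x by 2): z unchanged
  event 6 (t=27: DEC y by 2): z unchanged
  event 7 (t=33: DEL x): z unchanged
  event 8 (t=38: INC y by 12): z unchanged
  event 9 (t=44: INC z by 13): z (absent) -> 13
Final: z = 13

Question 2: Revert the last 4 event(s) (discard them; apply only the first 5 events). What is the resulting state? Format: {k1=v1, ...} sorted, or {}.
Answer: {x=13, y=46}

Derivation:
Keep first 5 events (discard last 4):
  after event 1 (t=4: INC x by 15): {x=15}
  after event 2 (t=10: DEC y by 12): {x=15, y=-12}
  after event 3 (t=13: SET y = 36): {x=15, y=36}
  after event 4 (t=15: INC y by 10): {x=15, y=46}
  after event 5 (t=17: DEC x by 2): {x=13, y=46}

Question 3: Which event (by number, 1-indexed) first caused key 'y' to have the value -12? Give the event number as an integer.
Answer: 2

Derivation:
Looking for first event where y becomes -12:
  event 2: y (absent) -> -12  <-- first match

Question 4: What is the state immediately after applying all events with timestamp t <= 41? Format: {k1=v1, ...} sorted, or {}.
Apply events with t <= 41 (8 events):
  after event 1 (t=4: INC x by 15): {x=15}
  after event 2 (t=10: DEC y by 12): {x=15, y=-12}
  after event 3 (t=13: SET y = 36): {x=15, y=36}
  after event 4 (t=15: INC y by 10): {x=15, y=46}
  after event 5 (t=17: DEC x by 2): {x=13, y=46}
  after event 6 (t=27: DEC y by 2): {x=13, y=44}
  after event 7 (t=33: DEL x): {y=44}
  after event 8 (t=38: INC y by 12): {y=56}

Answer: {y=56}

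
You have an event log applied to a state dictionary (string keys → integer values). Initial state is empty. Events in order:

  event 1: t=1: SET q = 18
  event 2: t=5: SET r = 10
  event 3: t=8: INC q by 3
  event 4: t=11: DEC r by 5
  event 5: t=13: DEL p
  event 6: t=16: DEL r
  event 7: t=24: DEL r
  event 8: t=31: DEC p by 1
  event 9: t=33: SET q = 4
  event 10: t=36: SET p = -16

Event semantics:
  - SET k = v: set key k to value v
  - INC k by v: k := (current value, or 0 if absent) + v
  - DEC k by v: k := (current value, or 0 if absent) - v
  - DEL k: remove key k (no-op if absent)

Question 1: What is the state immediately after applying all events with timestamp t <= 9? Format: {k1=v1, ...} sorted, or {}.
Answer: {q=21, r=10}

Derivation:
Apply events with t <= 9 (3 events):
  after event 1 (t=1: SET q = 18): {q=18}
  after event 2 (t=5: SET r = 10): {q=18, r=10}
  after event 3 (t=8: INC q by 3): {q=21, r=10}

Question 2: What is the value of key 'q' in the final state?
Track key 'q' through all 10 events:
  event 1 (t=1: SET q = 18): q (absent) -> 18
  event 2 (t=5: SET r = 10): q unchanged
  event 3 (t=8: INC q by 3): q 18 -> 21
  event 4 (t=11: DEC r by 5): q unchanged
  event 5 (t=13: DEL p): q unchanged
  event 6 (t=16: DEL r): q unchanged
  event 7 (t=24: DEL r): q unchanged
  event 8 (t=31: DEC p by 1): q unchanged
  event 9 (t=33: SET q = 4): q 21 -> 4
  event 10 (t=36: SET p = -16): q unchanged
Final: q = 4

Answer: 4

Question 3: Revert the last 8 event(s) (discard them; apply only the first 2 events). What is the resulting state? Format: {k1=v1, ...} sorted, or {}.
Keep first 2 events (discard last 8):
  after event 1 (t=1: SET q = 18): {q=18}
  after event 2 (t=5: SET r = 10): {q=18, r=10}

Answer: {q=18, r=10}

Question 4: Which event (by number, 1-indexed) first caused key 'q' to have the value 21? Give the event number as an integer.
Answer: 3

Derivation:
Looking for first event where q becomes 21:
  event 1: q = 18
  event 2: q = 18
  event 3: q 18 -> 21  <-- first match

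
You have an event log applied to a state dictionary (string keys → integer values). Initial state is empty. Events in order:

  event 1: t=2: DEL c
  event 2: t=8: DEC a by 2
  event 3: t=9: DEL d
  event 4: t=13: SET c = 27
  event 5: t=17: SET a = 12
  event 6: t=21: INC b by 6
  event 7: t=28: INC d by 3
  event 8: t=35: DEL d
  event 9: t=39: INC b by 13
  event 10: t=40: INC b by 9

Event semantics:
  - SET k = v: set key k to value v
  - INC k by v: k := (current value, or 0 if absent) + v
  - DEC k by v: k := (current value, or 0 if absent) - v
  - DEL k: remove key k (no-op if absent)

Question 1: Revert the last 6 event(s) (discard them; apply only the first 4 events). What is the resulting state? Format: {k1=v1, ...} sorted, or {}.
Answer: {a=-2, c=27}

Derivation:
Keep first 4 events (discard last 6):
  after event 1 (t=2: DEL c): {}
  after event 2 (t=8: DEC a by 2): {a=-2}
  after event 3 (t=9: DEL d): {a=-2}
  after event 4 (t=13: SET c = 27): {a=-2, c=27}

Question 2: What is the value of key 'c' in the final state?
Answer: 27

Derivation:
Track key 'c' through all 10 events:
  event 1 (t=2: DEL c): c (absent) -> (absent)
  event 2 (t=8: DEC a by 2): c unchanged
  event 3 (t=9: DEL d): c unchanged
  event 4 (t=13: SET c = 27): c (absent) -> 27
  event 5 (t=17: SET a = 12): c unchanged
  event 6 (t=21: INC b by 6): c unchanged
  event 7 (t=28: INC d by 3): c unchanged
  event 8 (t=35: DEL d): c unchanged
  event 9 (t=39: INC b by 13): c unchanged
  event 10 (t=40: INC b by 9): c unchanged
Final: c = 27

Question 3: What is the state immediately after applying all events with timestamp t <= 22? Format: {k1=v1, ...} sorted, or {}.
Answer: {a=12, b=6, c=27}

Derivation:
Apply events with t <= 22 (6 events):
  after event 1 (t=2: DEL c): {}
  after event 2 (t=8: DEC a by 2): {a=-2}
  after event 3 (t=9: DEL d): {a=-2}
  after event 4 (t=13: SET c = 27): {a=-2, c=27}
  after event 5 (t=17: SET a = 12): {a=12, c=27}
  after event 6 (t=21: INC b by 6): {a=12, b=6, c=27}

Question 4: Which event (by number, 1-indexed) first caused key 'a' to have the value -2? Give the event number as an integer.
Looking for first event where a becomes -2:
  event 2: a (absent) -> -2  <-- first match

Answer: 2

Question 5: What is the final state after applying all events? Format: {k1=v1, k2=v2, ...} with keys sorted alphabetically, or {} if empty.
Answer: {a=12, b=28, c=27}

Derivation:
  after event 1 (t=2: DEL c): {}
  after event 2 (t=8: DEC a by 2): {a=-2}
  after event 3 (t=9: DEL d): {a=-2}
  after event 4 (t=13: SET c = 27): {a=-2, c=27}
  after event 5 (t=17: SET a = 12): {a=12, c=27}
  after event 6 (t=21: INC b by 6): {a=12, b=6, c=27}
  after event 7 (t=28: INC d by 3): {a=12, b=6, c=27, d=3}
  after event 8 (t=35: DEL d): {a=12, b=6, c=27}
  after event 9 (t=39: INC b by 13): {a=12, b=19, c=27}
  after event 10 (t=40: INC b by 9): {a=12, b=28, c=27}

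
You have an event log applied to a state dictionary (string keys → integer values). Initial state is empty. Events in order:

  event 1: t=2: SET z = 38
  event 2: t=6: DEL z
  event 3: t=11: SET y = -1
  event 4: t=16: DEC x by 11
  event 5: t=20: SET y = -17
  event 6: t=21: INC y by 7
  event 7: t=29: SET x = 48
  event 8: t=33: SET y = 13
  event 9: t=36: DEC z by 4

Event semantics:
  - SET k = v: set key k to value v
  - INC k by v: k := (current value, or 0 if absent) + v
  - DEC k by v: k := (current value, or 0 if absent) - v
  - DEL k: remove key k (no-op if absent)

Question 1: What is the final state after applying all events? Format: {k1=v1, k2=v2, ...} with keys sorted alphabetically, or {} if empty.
  after event 1 (t=2: SET z = 38): {z=38}
  after event 2 (t=6: DEL z): {}
  after event 3 (t=11: SET y = -1): {y=-1}
  after event 4 (t=16: DEC x by 11): {x=-11, y=-1}
  after event 5 (t=20: SET y = -17): {x=-11, y=-17}
  after event 6 (t=21: INC y by 7): {x=-11, y=-10}
  after event 7 (t=29: SET x = 48): {x=48, y=-10}
  after event 8 (t=33: SET y = 13): {x=48, y=13}
  after event 9 (t=36: DEC z by 4): {x=48, y=13, z=-4}

Answer: {x=48, y=13, z=-4}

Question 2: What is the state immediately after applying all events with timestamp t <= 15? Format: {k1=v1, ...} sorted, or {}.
Answer: {y=-1}

Derivation:
Apply events with t <= 15 (3 events):
  after event 1 (t=2: SET z = 38): {z=38}
  after event 2 (t=6: DEL z): {}
  after event 3 (t=11: SET y = -1): {y=-1}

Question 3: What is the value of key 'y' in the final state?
Track key 'y' through all 9 events:
  event 1 (t=2: SET z = 38): y unchanged
  event 2 (t=6: DEL z): y unchanged
  event 3 (t=11: SET y = -1): y (absent) -> -1
  event 4 (t=16: DEC x by 11): y unchanged
  event 5 (t=20: SET y = -17): y -1 -> -17
  event 6 (t=21: INC y by 7): y -17 -> -10
  event 7 (t=29: SET x = 48): y unchanged
  event 8 (t=33: SET y = 13): y -10 -> 13
  event 9 (t=36: DEC z by 4): y unchanged
Final: y = 13

Answer: 13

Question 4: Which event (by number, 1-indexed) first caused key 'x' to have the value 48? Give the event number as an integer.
Looking for first event where x becomes 48:
  event 4: x = -11
  event 5: x = -11
  event 6: x = -11
  event 7: x -11 -> 48  <-- first match

Answer: 7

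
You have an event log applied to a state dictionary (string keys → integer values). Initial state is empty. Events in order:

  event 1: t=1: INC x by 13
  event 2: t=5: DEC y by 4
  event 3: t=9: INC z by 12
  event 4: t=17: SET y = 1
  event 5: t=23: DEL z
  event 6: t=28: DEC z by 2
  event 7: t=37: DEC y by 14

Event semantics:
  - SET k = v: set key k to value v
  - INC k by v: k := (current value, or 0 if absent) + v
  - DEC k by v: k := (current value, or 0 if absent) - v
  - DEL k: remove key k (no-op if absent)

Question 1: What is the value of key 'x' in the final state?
Answer: 13

Derivation:
Track key 'x' through all 7 events:
  event 1 (t=1: INC x by 13): x (absent) -> 13
  event 2 (t=5: DEC y by 4): x unchanged
  event 3 (t=9: INC z by 12): x unchanged
  event 4 (t=17: SET y = 1): x unchanged
  event 5 (t=23: DEL z): x unchanged
  event 6 (t=28: DEC z by 2): x unchanged
  event 7 (t=37: DEC y by 14): x unchanged
Final: x = 13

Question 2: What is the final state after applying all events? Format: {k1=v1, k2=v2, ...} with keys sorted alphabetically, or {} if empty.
  after event 1 (t=1: INC x by 13): {x=13}
  after event 2 (t=5: DEC y by 4): {x=13, y=-4}
  after event 3 (t=9: INC z by 12): {x=13, y=-4, z=12}
  after event 4 (t=17: SET y = 1): {x=13, y=1, z=12}
  after event 5 (t=23: DEL z): {x=13, y=1}
  after event 6 (t=28: DEC z by 2): {x=13, y=1, z=-2}
  after event 7 (t=37: DEC y by 14): {x=13, y=-13, z=-2}

Answer: {x=13, y=-13, z=-2}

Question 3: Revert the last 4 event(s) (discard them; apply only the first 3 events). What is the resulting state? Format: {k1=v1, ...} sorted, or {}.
Answer: {x=13, y=-4, z=12}

Derivation:
Keep first 3 events (discard last 4):
  after event 1 (t=1: INC x by 13): {x=13}
  after event 2 (t=5: DEC y by 4): {x=13, y=-4}
  after event 3 (t=9: INC z by 12): {x=13, y=-4, z=12}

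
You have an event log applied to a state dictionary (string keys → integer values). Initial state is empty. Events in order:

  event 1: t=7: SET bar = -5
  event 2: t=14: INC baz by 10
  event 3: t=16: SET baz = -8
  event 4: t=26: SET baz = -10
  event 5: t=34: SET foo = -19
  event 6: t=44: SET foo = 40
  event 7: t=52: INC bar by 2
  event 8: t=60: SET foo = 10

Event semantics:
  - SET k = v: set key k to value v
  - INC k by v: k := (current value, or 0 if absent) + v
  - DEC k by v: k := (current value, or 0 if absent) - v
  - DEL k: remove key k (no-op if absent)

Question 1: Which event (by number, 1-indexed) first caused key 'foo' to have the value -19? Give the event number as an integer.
Answer: 5

Derivation:
Looking for first event where foo becomes -19:
  event 5: foo (absent) -> -19  <-- first match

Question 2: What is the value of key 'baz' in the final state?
Answer: -10

Derivation:
Track key 'baz' through all 8 events:
  event 1 (t=7: SET bar = -5): baz unchanged
  event 2 (t=14: INC baz by 10): baz (absent) -> 10
  event 3 (t=16: SET baz = -8): baz 10 -> -8
  event 4 (t=26: SET baz = -10): baz -8 -> -10
  event 5 (t=34: SET foo = -19): baz unchanged
  event 6 (t=44: SET foo = 40): baz unchanged
  event 7 (t=52: INC bar by 2): baz unchanged
  event 8 (t=60: SET foo = 10): baz unchanged
Final: baz = -10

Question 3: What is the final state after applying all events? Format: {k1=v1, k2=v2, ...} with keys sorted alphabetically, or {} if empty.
Answer: {bar=-3, baz=-10, foo=10}

Derivation:
  after event 1 (t=7: SET bar = -5): {bar=-5}
  after event 2 (t=14: INC baz by 10): {bar=-5, baz=10}
  after event 3 (t=16: SET baz = -8): {bar=-5, baz=-8}
  after event 4 (t=26: SET baz = -10): {bar=-5, baz=-10}
  after event 5 (t=34: SET foo = -19): {bar=-5, baz=-10, foo=-19}
  after event 6 (t=44: SET foo = 40): {bar=-5, baz=-10, foo=40}
  after event 7 (t=52: INC bar by 2): {bar=-3, baz=-10, foo=40}
  after event 8 (t=60: SET foo = 10): {bar=-3, baz=-10, foo=10}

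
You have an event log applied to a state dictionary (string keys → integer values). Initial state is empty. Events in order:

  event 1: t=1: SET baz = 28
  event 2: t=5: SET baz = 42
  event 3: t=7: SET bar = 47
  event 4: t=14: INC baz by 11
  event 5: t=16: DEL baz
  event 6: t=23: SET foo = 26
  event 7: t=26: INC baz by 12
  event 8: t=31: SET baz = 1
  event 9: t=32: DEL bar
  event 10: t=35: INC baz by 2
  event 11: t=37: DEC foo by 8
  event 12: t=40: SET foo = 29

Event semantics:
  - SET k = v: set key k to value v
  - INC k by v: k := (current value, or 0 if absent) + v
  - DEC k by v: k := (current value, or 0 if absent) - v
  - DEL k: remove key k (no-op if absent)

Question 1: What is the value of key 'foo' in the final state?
Track key 'foo' through all 12 events:
  event 1 (t=1: SET baz = 28): foo unchanged
  event 2 (t=5: SET baz = 42): foo unchanged
  event 3 (t=7: SET bar = 47): foo unchanged
  event 4 (t=14: INC baz by 11): foo unchanged
  event 5 (t=16: DEL baz): foo unchanged
  event 6 (t=23: SET foo = 26): foo (absent) -> 26
  event 7 (t=26: INC baz by 12): foo unchanged
  event 8 (t=31: SET baz = 1): foo unchanged
  event 9 (t=32: DEL bar): foo unchanged
  event 10 (t=35: INC baz by 2): foo unchanged
  event 11 (t=37: DEC foo by 8): foo 26 -> 18
  event 12 (t=40: SET foo = 29): foo 18 -> 29
Final: foo = 29

Answer: 29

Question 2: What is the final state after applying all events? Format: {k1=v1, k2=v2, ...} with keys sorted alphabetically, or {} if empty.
Answer: {baz=3, foo=29}

Derivation:
  after event 1 (t=1: SET baz = 28): {baz=28}
  after event 2 (t=5: SET baz = 42): {baz=42}
  after event 3 (t=7: SET bar = 47): {bar=47, baz=42}
  after event 4 (t=14: INC baz by 11): {bar=47, baz=53}
  after event 5 (t=16: DEL baz): {bar=47}
  after event 6 (t=23: SET foo = 26): {bar=47, foo=26}
  after event 7 (t=26: INC baz by 12): {bar=47, baz=12, foo=26}
  after event 8 (t=31: SET baz = 1): {bar=47, baz=1, foo=26}
  after event 9 (t=32: DEL bar): {baz=1, foo=26}
  after event 10 (t=35: INC baz by 2): {baz=3, foo=26}
  after event 11 (t=37: DEC foo by 8): {baz=3, foo=18}
  after event 12 (t=40: SET foo = 29): {baz=3, foo=29}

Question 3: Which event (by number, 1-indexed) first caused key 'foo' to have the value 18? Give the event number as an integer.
Looking for first event where foo becomes 18:
  event 6: foo = 26
  event 7: foo = 26
  event 8: foo = 26
  event 9: foo = 26
  event 10: foo = 26
  event 11: foo 26 -> 18  <-- first match

Answer: 11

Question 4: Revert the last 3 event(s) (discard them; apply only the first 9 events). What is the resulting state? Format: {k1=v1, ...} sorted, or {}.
Answer: {baz=1, foo=26}

Derivation:
Keep first 9 events (discard last 3):
  after event 1 (t=1: SET baz = 28): {baz=28}
  after event 2 (t=5: SET baz = 42): {baz=42}
  after event 3 (t=7: SET bar = 47): {bar=47, baz=42}
  after event 4 (t=14: INC baz by 11): {bar=47, baz=53}
  after event 5 (t=16: DEL baz): {bar=47}
  after event 6 (t=23: SET foo = 26): {bar=47, foo=26}
  after event 7 (t=26: INC baz by 12): {bar=47, baz=12, foo=26}
  after event 8 (t=31: SET baz = 1): {bar=47, baz=1, foo=26}
  after event 9 (t=32: DEL bar): {baz=1, foo=26}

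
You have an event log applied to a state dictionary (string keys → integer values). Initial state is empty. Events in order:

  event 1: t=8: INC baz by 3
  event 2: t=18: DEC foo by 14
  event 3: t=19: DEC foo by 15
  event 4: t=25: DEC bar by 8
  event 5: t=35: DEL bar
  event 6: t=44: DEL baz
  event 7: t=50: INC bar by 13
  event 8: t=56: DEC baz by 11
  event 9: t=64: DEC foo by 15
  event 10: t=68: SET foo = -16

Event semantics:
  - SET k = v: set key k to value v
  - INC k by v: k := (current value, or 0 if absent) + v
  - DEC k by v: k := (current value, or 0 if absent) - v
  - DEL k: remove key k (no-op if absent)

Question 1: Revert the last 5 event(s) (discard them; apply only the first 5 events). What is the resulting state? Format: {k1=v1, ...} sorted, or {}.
Answer: {baz=3, foo=-29}

Derivation:
Keep first 5 events (discard last 5):
  after event 1 (t=8: INC baz by 3): {baz=3}
  after event 2 (t=18: DEC foo by 14): {baz=3, foo=-14}
  after event 3 (t=19: DEC foo by 15): {baz=3, foo=-29}
  after event 4 (t=25: DEC bar by 8): {bar=-8, baz=3, foo=-29}
  after event 5 (t=35: DEL bar): {baz=3, foo=-29}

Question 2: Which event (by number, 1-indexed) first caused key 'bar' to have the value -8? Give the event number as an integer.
Looking for first event where bar becomes -8:
  event 4: bar (absent) -> -8  <-- first match

Answer: 4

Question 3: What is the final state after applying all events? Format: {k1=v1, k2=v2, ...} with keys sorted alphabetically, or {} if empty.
Answer: {bar=13, baz=-11, foo=-16}

Derivation:
  after event 1 (t=8: INC baz by 3): {baz=3}
  after event 2 (t=18: DEC foo by 14): {baz=3, foo=-14}
  after event 3 (t=19: DEC foo by 15): {baz=3, foo=-29}
  after event 4 (t=25: DEC bar by 8): {bar=-8, baz=3, foo=-29}
  after event 5 (t=35: DEL bar): {baz=3, foo=-29}
  after event 6 (t=44: DEL baz): {foo=-29}
  after event 7 (t=50: INC bar by 13): {bar=13, foo=-29}
  after event 8 (t=56: DEC baz by 11): {bar=13, baz=-11, foo=-29}
  after event 9 (t=64: DEC foo by 15): {bar=13, baz=-11, foo=-44}
  after event 10 (t=68: SET foo = -16): {bar=13, baz=-11, foo=-16}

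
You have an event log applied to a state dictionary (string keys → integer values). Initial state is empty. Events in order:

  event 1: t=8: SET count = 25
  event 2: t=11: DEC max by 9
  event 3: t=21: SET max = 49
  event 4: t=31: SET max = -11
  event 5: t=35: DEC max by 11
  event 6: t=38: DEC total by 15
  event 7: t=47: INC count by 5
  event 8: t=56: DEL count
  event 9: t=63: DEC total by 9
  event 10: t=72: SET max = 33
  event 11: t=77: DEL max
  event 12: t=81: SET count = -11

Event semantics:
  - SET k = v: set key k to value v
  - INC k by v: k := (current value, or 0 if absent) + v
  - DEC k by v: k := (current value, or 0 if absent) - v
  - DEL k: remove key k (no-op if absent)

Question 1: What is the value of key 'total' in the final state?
Answer: -24

Derivation:
Track key 'total' through all 12 events:
  event 1 (t=8: SET count = 25): total unchanged
  event 2 (t=11: DEC max by 9): total unchanged
  event 3 (t=21: SET max = 49): total unchanged
  event 4 (t=31: SET max = -11): total unchanged
  event 5 (t=35: DEC max by 11): total unchanged
  event 6 (t=38: DEC total by 15): total (absent) -> -15
  event 7 (t=47: INC count by 5): total unchanged
  event 8 (t=56: DEL count): total unchanged
  event 9 (t=63: DEC total by 9): total -15 -> -24
  event 10 (t=72: SET max = 33): total unchanged
  event 11 (t=77: DEL max): total unchanged
  event 12 (t=81: SET count = -11): total unchanged
Final: total = -24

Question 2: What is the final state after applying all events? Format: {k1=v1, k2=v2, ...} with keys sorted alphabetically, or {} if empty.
Answer: {count=-11, total=-24}

Derivation:
  after event 1 (t=8: SET count = 25): {count=25}
  after event 2 (t=11: DEC max by 9): {count=25, max=-9}
  after event 3 (t=21: SET max = 49): {count=25, max=49}
  after event 4 (t=31: SET max = -11): {count=25, max=-11}
  after event 5 (t=35: DEC max by 11): {count=25, max=-22}
  after event 6 (t=38: DEC total by 15): {count=25, max=-22, total=-15}
  after event 7 (t=47: INC count by 5): {count=30, max=-22, total=-15}
  after event 8 (t=56: DEL count): {max=-22, total=-15}
  after event 9 (t=63: DEC total by 9): {max=-22, total=-24}
  after event 10 (t=72: SET max = 33): {max=33, total=-24}
  after event 11 (t=77: DEL max): {total=-24}
  after event 12 (t=81: SET count = -11): {count=-11, total=-24}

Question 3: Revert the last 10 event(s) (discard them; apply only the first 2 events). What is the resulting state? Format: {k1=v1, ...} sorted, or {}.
Answer: {count=25, max=-9}

Derivation:
Keep first 2 events (discard last 10):
  after event 1 (t=8: SET count = 25): {count=25}
  after event 2 (t=11: DEC max by 9): {count=25, max=-9}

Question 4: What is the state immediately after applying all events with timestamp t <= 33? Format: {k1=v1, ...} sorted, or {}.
Apply events with t <= 33 (4 events):
  after event 1 (t=8: SET count = 25): {count=25}
  after event 2 (t=11: DEC max by 9): {count=25, max=-9}
  after event 3 (t=21: SET max = 49): {count=25, max=49}
  after event 4 (t=31: SET max = -11): {count=25, max=-11}

Answer: {count=25, max=-11}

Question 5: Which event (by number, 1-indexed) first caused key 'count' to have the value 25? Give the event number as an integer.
Answer: 1

Derivation:
Looking for first event where count becomes 25:
  event 1: count (absent) -> 25  <-- first match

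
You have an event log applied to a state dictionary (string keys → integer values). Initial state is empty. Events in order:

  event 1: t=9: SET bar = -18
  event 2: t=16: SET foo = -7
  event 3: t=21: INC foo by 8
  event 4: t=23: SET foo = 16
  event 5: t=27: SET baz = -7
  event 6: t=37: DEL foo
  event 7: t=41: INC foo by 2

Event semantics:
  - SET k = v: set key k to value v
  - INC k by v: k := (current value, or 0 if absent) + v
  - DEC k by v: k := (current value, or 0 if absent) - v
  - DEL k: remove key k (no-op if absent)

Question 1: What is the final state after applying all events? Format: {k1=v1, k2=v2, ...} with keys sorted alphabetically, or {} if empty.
Answer: {bar=-18, baz=-7, foo=2}

Derivation:
  after event 1 (t=9: SET bar = -18): {bar=-18}
  after event 2 (t=16: SET foo = -7): {bar=-18, foo=-7}
  after event 3 (t=21: INC foo by 8): {bar=-18, foo=1}
  after event 4 (t=23: SET foo = 16): {bar=-18, foo=16}
  after event 5 (t=27: SET baz = -7): {bar=-18, baz=-7, foo=16}
  after event 6 (t=37: DEL foo): {bar=-18, baz=-7}
  after event 7 (t=41: INC foo by 2): {bar=-18, baz=-7, foo=2}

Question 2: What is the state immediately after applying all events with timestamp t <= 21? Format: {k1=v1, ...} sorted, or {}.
Answer: {bar=-18, foo=1}

Derivation:
Apply events with t <= 21 (3 events):
  after event 1 (t=9: SET bar = -18): {bar=-18}
  after event 2 (t=16: SET foo = -7): {bar=-18, foo=-7}
  after event 3 (t=21: INC foo by 8): {bar=-18, foo=1}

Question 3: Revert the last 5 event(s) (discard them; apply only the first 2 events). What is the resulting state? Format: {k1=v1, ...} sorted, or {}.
Keep first 2 events (discard last 5):
  after event 1 (t=9: SET bar = -18): {bar=-18}
  after event 2 (t=16: SET foo = -7): {bar=-18, foo=-7}

Answer: {bar=-18, foo=-7}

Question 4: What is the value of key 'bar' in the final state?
Track key 'bar' through all 7 events:
  event 1 (t=9: SET bar = -18): bar (absent) -> -18
  event 2 (t=16: SET foo = -7): bar unchanged
  event 3 (t=21: INC foo by 8): bar unchanged
  event 4 (t=23: SET foo = 16): bar unchanged
  event 5 (t=27: SET baz = -7): bar unchanged
  event 6 (t=37: DEL foo): bar unchanged
  event 7 (t=41: INC foo by 2): bar unchanged
Final: bar = -18

Answer: -18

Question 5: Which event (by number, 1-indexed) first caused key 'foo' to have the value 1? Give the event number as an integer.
Looking for first event where foo becomes 1:
  event 2: foo = -7
  event 3: foo -7 -> 1  <-- first match

Answer: 3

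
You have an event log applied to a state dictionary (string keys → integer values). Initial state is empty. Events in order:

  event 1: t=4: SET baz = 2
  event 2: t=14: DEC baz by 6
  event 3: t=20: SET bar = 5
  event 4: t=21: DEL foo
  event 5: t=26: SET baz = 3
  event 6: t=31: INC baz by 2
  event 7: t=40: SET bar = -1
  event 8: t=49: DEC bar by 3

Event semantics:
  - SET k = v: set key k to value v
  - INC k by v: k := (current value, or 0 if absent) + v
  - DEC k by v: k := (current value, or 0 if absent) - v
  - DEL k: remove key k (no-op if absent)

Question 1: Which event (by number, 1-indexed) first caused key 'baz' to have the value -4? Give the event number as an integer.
Answer: 2

Derivation:
Looking for first event where baz becomes -4:
  event 1: baz = 2
  event 2: baz 2 -> -4  <-- first match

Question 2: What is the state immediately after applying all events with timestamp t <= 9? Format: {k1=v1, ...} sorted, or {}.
Apply events with t <= 9 (1 events):
  after event 1 (t=4: SET baz = 2): {baz=2}

Answer: {baz=2}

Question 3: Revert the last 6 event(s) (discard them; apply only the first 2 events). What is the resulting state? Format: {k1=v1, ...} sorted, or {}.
Keep first 2 events (discard last 6):
  after event 1 (t=4: SET baz = 2): {baz=2}
  after event 2 (t=14: DEC baz by 6): {baz=-4}

Answer: {baz=-4}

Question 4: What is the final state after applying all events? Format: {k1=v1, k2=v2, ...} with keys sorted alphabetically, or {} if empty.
Answer: {bar=-4, baz=5}

Derivation:
  after event 1 (t=4: SET baz = 2): {baz=2}
  after event 2 (t=14: DEC baz by 6): {baz=-4}
  after event 3 (t=20: SET bar = 5): {bar=5, baz=-4}
  after event 4 (t=21: DEL foo): {bar=5, baz=-4}
  after event 5 (t=26: SET baz = 3): {bar=5, baz=3}
  after event 6 (t=31: INC baz by 2): {bar=5, baz=5}
  after event 7 (t=40: SET bar = -1): {bar=-1, baz=5}
  after event 8 (t=49: DEC bar by 3): {bar=-4, baz=5}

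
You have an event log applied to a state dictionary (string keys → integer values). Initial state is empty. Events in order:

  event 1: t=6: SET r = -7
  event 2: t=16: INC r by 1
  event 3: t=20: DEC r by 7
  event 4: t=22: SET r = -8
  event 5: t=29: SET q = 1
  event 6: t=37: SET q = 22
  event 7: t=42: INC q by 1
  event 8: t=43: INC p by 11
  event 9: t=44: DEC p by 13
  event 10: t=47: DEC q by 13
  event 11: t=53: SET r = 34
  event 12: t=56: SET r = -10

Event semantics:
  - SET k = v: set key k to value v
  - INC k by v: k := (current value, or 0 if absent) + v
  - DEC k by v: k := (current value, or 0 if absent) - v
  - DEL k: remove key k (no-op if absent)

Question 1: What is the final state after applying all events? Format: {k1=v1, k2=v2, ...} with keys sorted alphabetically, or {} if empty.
Answer: {p=-2, q=10, r=-10}

Derivation:
  after event 1 (t=6: SET r = -7): {r=-7}
  after event 2 (t=16: INC r by 1): {r=-6}
  after event 3 (t=20: DEC r by 7): {r=-13}
  after event 4 (t=22: SET r = -8): {r=-8}
  after event 5 (t=29: SET q = 1): {q=1, r=-8}
  after event 6 (t=37: SET q = 22): {q=22, r=-8}
  after event 7 (t=42: INC q by 1): {q=23, r=-8}
  after event 8 (t=43: INC p by 11): {p=11, q=23, r=-8}
  after event 9 (t=44: DEC p by 13): {p=-2, q=23, r=-8}
  after event 10 (t=47: DEC q by 13): {p=-2, q=10, r=-8}
  after event 11 (t=53: SET r = 34): {p=-2, q=10, r=34}
  after event 12 (t=56: SET r = -10): {p=-2, q=10, r=-10}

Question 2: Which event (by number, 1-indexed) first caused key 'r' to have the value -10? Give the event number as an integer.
Looking for first event where r becomes -10:
  event 1: r = -7
  event 2: r = -6
  event 3: r = -13
  event 4: r = -8
  event 5: r = -8
  event 6: r = -8
  event 7: r = -8
  event 8: r = -8
  event 9: r = -8
  event 10: r = -8
  event 11: r = 34
  event 12: r 34 -> -10  <-- first match

Answer: 12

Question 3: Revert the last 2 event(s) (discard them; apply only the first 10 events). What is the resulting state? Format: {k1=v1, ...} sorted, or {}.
Keep first 10 events (discard last 2):
  after event 1 (t=6: SET r = -7): {r=-7}
  after event 2 (t=16: INC r by 1): {r=-6}
  after event 3 (t=20: DEC r by 7): {r=-13}
  after event 4 (t=22: SET r = -8): {r=-8}
  after event 5 (t=29: SET q = 1): {q=1, r=-8}
  after event 6 (t=37: SET q = 22): {q=22, r=-8}
  after event 7 (t=42: INC q by 1): {q=23, r=-8}
  after event 8 (t=43: INC p by 11): {p=11, q=23, r=-8}
  after event 9 (t=44: DEC p by 13): {p=-2, q=23, r=-8}
  after event 10 (t=47: DEC q by 13): {p=-2, q=10, r=-8}

Answer: {p=-2, q=10, r=-8}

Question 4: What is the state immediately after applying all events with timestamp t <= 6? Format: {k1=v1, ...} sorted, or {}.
Answer: {r=-7}

Derivation:
Apply events with t <= 6 (1 events):
  after event 1 (t=6: SET r = -7): {r=-7}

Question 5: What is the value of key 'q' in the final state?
Answer: 10

Derivation:
Track key 'q' through all 12 events:
  event 1 (t=6: SET r = -7): q unchanged
  event 2 (t=16: INC r by 1): q unchanged
  event 3 (t=20: DEC r by 7): q unchanged
  event 4 (t=22: SET r = -8): q unchanged
  event 5 (t=29: SET q = 1): q (absent) -> 1
  event 6 (t=37: SET q = 22): q 1 -> 22
  event 7 (t=42: INC q by 1): q 22 -> 23
  event 8 (t=43: INC p by 11): q unchanged
  event 9 (t=44: DEC p by 13): q unchanged
  event 10 (t=47: DEC q by 13): q 23 -> 10
  event 11 (t=53: SET r = 34): q unchanged
  event 12 (t=56: SET r = -10): q unchanged
Final: q = 10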